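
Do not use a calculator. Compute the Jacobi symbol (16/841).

Pull out 2^4: since 841 ≡ 1 (mod 8), (2/841) = +1, so (2/841)^4 = +1.
Reached (1/841) = 1. Collecting the sign flips along the way, the symbol is +1.

1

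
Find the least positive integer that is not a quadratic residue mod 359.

(2/359) = +1, so 2 is a residue.
(3/359) = +1, so 3 is a residue.
(4/359) = +1, so 4 is a residue.
(5/359) = +1, so 5 is a residue.
(6/359) = +1, so 6 is a residue.
(7/359) = −1, so 7 is the smallest positive non-residue mod 359.

7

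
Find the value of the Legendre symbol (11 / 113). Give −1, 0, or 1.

1

Euler's criterion: (11/113) ≡ 11^56 (mod 113).
11^2 ≡ 8 (mod 113)
11^4 ≡ 64 (mod 113)
11^8 ≡ 28 (mod 113)
11^16 ≡ 106 (mod 113)
11^32 ≡ 49 (mod 113)
11^56 = 11^(32+16+8) ≡ 1 (mod 113).
Result is 1, so (11/113) = 1.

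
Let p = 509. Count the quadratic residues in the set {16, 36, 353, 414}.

(16/509) = +1 → QR.
(36/509) = +1 → QR.
(353/509) = +1 → QR.
(414/509) = -1 → non-residue.
Total quadratic residues among the 4: 3.

3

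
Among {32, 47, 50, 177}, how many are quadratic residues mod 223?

4

(32/223) = +1 → QR.
(47/223) = +1 → QR.
(50/223) = +1 → QR.
(177/223) = +1 → QR.
Total quadratic residues among the 4: 4.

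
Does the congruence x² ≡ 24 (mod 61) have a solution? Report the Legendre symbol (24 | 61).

-1

Pull out 2^3: since 61 ≡ 5 (mod 8), (2/61) = -1, so (2/61)^3 = -1.
Reciprocity: 3 ≡ 3 and 61 ≡ 1 (mod 4), so (3/61) = +(61/3).
Reduce top mod 3: now compute (1/3).
Reached (1/3) = 1. Collecting the sign flips along the way, the symbol is -1.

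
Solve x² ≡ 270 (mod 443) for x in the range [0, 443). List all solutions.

Since 443 ≡ 3 (mod 4), a square root of 270 is 270^((443+1)/4) = 270^111 mod 443.
Repeated squaring: 270^2≡248, 270^4≡370, 270^8≡13, 270^16≡169, 270^32≡209, 270^64≡267 (mod 443).
270^111 = 270^(64+32+8+4+2+1) ≡ 409 (mod 443).
Check: 409² = 167281 ≡ 270 (mod 443). The two roots are 34 and 409.

34, 409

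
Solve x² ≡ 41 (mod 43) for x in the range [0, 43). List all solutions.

Since 43 ≡ 3 (mod 4), a square root of 41 is 41^((43+1)/4) = 41^11 mod 43.
Repeated squaring: 41^2≡4, 41^4≡16, 41^8≡41 (mod 43).
41^11 = 41^(8+2+1) ≡ 16 (mod 43).
Check: 16² = 256 ≡ 41 (mod 43). The two roots are 16 and 27.

16, 27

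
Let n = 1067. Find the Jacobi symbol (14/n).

-1

Pull out 2: since 1067 ≡ 3 (mod 8), (2/1067) = -1.
Reciprocity: 7 ≡ 3 and 1067 ≡ 3 (mod 4), so (7/1067) = −(1067/7).
Reduce top mod 7: now compute (3/7).
Reciprocity: 3 ≡ 3 and 7 ≡ 3 (mod 4), so (3/7) = −(7/3).
Reduce top mod 3: now compute (1/3).
Reached (1/3) = 1. Collecting the sign flips along the way, the symbol is -1.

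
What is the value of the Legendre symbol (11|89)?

1

Reciprocity: 11 ≡ 3 and 89 ≡ 1 (mod 4), so (11/89) = +(89/11).
Reduce top mod 11: now compute (1/11).
Reached (1/11) = 1. Collecting the sign flips along the way, the symbol is +1.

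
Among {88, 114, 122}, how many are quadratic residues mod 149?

2

(88/149) = +1 → QR.
(114/149) = +1 → QR.
(122/149) = -1 → non-residue.
Total quadratic residues among the 3: 2.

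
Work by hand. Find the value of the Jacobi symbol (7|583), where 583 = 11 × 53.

Reciprocity: 7 ≡ 3 and 583 ≡ 3 (mod 4), so (7/583) = −(583/7).
Reduce top mod 7: now compute (2/7).
Pull out 2: since 7 ≡ 7 (mod 8), (2/7) = +1.
Reached (1/7) = 1. Collecting the sign flips along the way, the symbol is -1.

-1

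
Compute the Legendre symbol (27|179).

Euler's criterion: (27/179) ≡ 27^89 (mod 179).
27^2 ≡ 13 (mod 179)
27^4 ≡ 169 (mod 179)
27^8 ≡ 100 (mod 179)
27^16 ≡ 155 (mod 179)
27^32 ≡ 39 (mod 179)
27^64 ≡ 89 (mod 179)
27^89 = 27^(64+16+8+1) ≡ 1 (mod 179).
Result is 1, so (27/179) = 1.

1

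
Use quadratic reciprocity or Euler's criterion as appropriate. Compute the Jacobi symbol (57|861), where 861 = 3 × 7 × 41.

Reciprocity: 57 ≡ 1 and 861 ≡ 1 (mod 4), so (57/861) = +(861/57).
Reduce top mod 57: now compute (6/57).
Pull out 2: since 57 ≡ 1 (mod 8), (2/57) = +1.
Reciprocity: 3 ≡ 3 and 57 ≡ 1 (mod 4), so (3/57) = +(57/3).
Reduce top mod 3: now compute (0/3).
Top reduces to 0: gcd > 1, so the symbol is 0.

0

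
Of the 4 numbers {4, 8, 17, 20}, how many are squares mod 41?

(4/41) = +1 → QR.
(8/41) = +1 → QR.
(17/41) = -1 → non-residue.
(20/41) = +1 → QR.
Total quadratic residues among the 4: 3.

3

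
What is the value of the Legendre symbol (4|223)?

1

Pull out 2^2: since 223 ≡ 7 (mod 8), (2/223) = +1, so (2/223)^2 = +1.
Reached (1/223) = 1. Collecting the sign flips along the way, the symbol is +1.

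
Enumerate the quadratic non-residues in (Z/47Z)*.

Square k = 1,…,23 (k and 47−k give the same square):
1²=1, 2²=4, 3²=9, 4²=16, 5²=25, 6²=36, 7²≡2, 8²≡17, 9²≡34, 10²≡6, 11²≡27, 12²≡3, 13²≡28, 14²≡8, 15²≡37, 16²≡21, 17²≡7, 18²≡42, 19²≡32, 20²≡24, 21²≡18, 22²≡14, 23²≡12 (mod 47).
The residues are {1, 2, 3, 4, 6, 7, 8, 9, 12, 14, 16, 17, 18, 21, 24, 25, 27, 28, 32, 34, 36, 37, 42}; the non-residues are the remaining 23 nonzero classes.

5 10 11 13 15 19 20 22 23 26 29 30 31 33 35 38 39 40 41 43 44 45 46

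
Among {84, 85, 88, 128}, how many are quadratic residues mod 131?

(84/131) = +1 → QR.
(85/131) = -1 → non-residue.
(88/131) = -1 → non-residue.
(128/131) = -1 → non-residue.
Total quadratic residues among the 4: 1.

1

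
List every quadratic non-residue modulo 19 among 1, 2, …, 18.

Square k = 1,…,9 (k and 19−k give the same square):
1²=1, 2²=4, 3²=9, 4²=16, 5²≡6, 6²≡17, 7²≡11, 8²≡7, 9²≡5 (mod 19).
The residues are {1, 4, 5, 6, 7, 9, 11, 16, 17}; the non-residues are the remaining 9 nonzero classes.

2 3 8 10 12 13 14 15 18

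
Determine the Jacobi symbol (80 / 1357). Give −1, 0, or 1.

Pull out 2^4: since 1357 ≡ 5 (mod 8), (2/1357) = -1, so (2/1357)^4 = +1.
Reciprocity: 5 ≡ 1 and 1357 ≡ 1 (mod 4), so (5/1357) = +(1357/5).
Reduce top mod 5: now compute (2/5).
Pull out 2: since 5 ≡ 5 (mod 8), (2/5) = -1.
Reached (1/5) = 1. Collecting the sign flips along the way, the symbol is -1.

-1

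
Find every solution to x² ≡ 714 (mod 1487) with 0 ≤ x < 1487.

725, 762

Since 1487 ≡ 3 (mod 4), a square root of 714 is 714^((1487+1)/4) = 714^372 mod 1487.
Repeated squaring: 714^2≡1242, 714^4≡545, 714^8≡1112, 714^16≡847, 714^32≡675, 714^64≡603, 714^128≡781, 714^256≡291 (mod 1487).
714^372 = 714^(256+64+32+16+4) ≡ 762 (mod 1487).
Check: 762² = 580644 ≡ 714 (mod 1487). The two roots are 725 and 762.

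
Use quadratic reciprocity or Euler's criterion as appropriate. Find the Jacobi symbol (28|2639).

Pull out 2^2: since 2639 ≡ 7 (mod 8), (2/2639) = +1, so (2/2639)^2 = +1.
Reciprocity: 7 ≡ 3 and 2639 ≡ 3 (mod 4), so (7/2639) = −(2639/7).
Reduce top mod 7: now compute (0/7).
Top reduces to 0: gcd > 1, so the symbol is 0.

0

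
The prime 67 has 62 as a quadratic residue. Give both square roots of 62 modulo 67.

Since 67 ≡ 3 (mod 4), a square root of 62 is 62^((67+1)/4) = 62^17 mod 67.
Repeated squaring: 62^2≡25, 62^4≡22, 62^8≡15, 62^16≡24 (mod 67).
62^17 = 62^(16+1) ≡ 14 (mod 67).
Check: 14² = 196 ≡ 62 (mod 67). The two roots are 14 and 53.

14, 53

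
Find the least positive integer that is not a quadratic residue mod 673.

5

(2/673) = +1, so 2 is a residue.
(3/673) = +1, so 3 is a residue.
(4/673) = +1, so 4 is a residue.
(5/673) = −1, so 5 is the smallest positive non-residue mod 673.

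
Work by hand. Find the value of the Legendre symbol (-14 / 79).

Euler's criterion: (-14/79) ≡ 65^39 (mod 79).
65^2 ≡ 38 (mod 79)
65^4 ≡ 22 (mod 79)
65^8 ≡ 10 (mod 79)
65^16 ≡ 21 (mod 79)
65^32 ≡ 46 (mod 79)
65^39 = 65^(32+4+2+1) ≡ 1 (mod 79).
Result is 1, so (-14/79) = 1.

1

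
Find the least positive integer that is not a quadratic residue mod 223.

3

(2/223) = +1, so 2 is a residue.
(3/223) = −1, so 3 is the smallest positive non-residue mod 223.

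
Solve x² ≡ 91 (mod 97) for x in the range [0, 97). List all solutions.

24, 73

97 ≡ 1 (mod 4), so we find a root by search.
Trying successive values, 24² = 576 ≡ 91 (mod 97). The other root is 97 − 24 = 73.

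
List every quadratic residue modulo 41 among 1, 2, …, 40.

1, 2, 4, 5, 8, 9, 10, 16, 18, 20, 21, 23, 25, 31, 32, 33, 36, 37, 39, 40

Square k = 1,…,20 (k and 41−k give the same square):
1²=1, 2²=4, 3²=9, 4²=16, 5²=25, 6²=36, 7²≡8, 8²≡23, 9²≡40, 10²≡18, 11²≡39, 12²≡21, 13²≡5, 14²≡32, 15²≡20, 16²≡10, 17²≡2, 18²≡37, 19²≡33, 20²≡31 (mod 41).
So the quadratic residues mod 41 are {1, 2, 4, 5, 8, 9, 10, 16, 18, 20, 21, 23, 25, 31, 32, 33, 36, 37, 39, 40}.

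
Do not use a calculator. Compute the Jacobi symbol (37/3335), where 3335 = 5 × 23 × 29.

-1

Reciprocity: 37 ≡ 1 and 3335 ≡ 3 (mod 4), so (37/3335) = +(3335/37).
Reduce top mod 37: now compute (5/37).
Reciprocity: 5 ≡ 1 and 37 ≡ 1 (mod 4), so (5/37) = +(37/5).
Reduce top mod 5: now compute (2/5).
Pull out 2: since 5 ≡ 5 (mod 8), (2/5) = -1.
Reached (1/5) = 1. Collecting the sign flips along the way, the symbol is -1.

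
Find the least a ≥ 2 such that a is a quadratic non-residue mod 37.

(2/37) = −1, so 2 is the smallest positive non-residue mod 37.

2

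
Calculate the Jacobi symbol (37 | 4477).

0

Reciprocity: 37 ≡ 1 and 4477 ≡ 1 (mod 4), so (37/4477) = +(4477/37).
Reduce top mod 37: now compute (0/37).
Top reduces to 0: gcd > 1, so the symbol is 0.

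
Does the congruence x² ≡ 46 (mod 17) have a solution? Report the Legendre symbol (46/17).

First reduce: 46 ≡ 12 (mod 17).
Pull out 2^2: since 17 ≡ 1 (mod 8), (2/17) = +1, so (2/17)^2 = +1.
Reciprocity: 3 ≡ 3 and 17 ≡ 1 (mod 4), so (3/17) = +(17/3).
Reduce top mod 3: now compute (2/3).
Pull out 2: since 3 ≡ 3 (mod 8), (2/3) = -1.
Reached (1/3) = 1. Collecting the sign flips along the way, the symbol is -1.

-1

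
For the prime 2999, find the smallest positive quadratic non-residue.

17

(2/2999) = +1, so 2 is a residue.
(3/2999) = +1, so 3 is a residue.
(4/2999) = +1, so 4 is a residue.
(5/2999) = +1, so 5 is a residue.
(6/2999) = +1, so 6 is a residue.
(7/2999) = +1, so 7 is a residue.
(8/2999) = +1, so 8 is a residue.
(9/2999) = +1, so 9 is a residue.
(10/2999) = +1, so 10 is a residue.
(11/2999) = +1, so 11 is a residue.
(12/2999) = +1, so 12 is a residue.
(13/2999) = +1, so 13 is a residue.
(14/2999) = +1, so 14 is a residue.
(15/2999) = +1, so 15 is a residue.
(16/2999) = +1, so 16 is a residue.
(17/2999) = −1, so 17 is the smallest positive non-residue mod 2999.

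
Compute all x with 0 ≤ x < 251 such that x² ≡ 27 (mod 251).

23, 228

Since 251 ≡ 3 (mod 4), a square root of 27 is 27^((251+1)/4) = 27^63 mod 251.
Repeated squaring: 27^2≡227, 27^4≡74, 27^8≡205, 27^16≡108, 27^32≡118 (mod 251).
27^63 = 27^(32+16+8+4+2+1) ≡ 23 (mod 251).
Check: 23² = 529 ≡ 27 (mod 251). The two roots are 23 and 228.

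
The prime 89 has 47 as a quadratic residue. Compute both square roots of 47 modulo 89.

15, 74

89 ≡ 1 (mod 4), so we find a root by search.
Trying successive values, 15² = 225 ≡ 47 (mod 89). The other root is 89 − 15 = 74.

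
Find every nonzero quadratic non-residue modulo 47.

5,10,11,13,15,19,20,22,23,26,29,30,31,33,35,38,39,40,41,43,44,45,46

Square k = 1,…,23 (k and 47−k give the same square):
1²=1, 2²=4, 3²=9, 4²=16, 5²=25, 6²=36, 7²≡2, 8²≡17, 9²≡34, 10²≡6, 11²≡27, 12²≡3, 13²≡28, 14²≡8, 15²≡37, 16²≡21, 17²≡7, 18²≡42, 19²≡32, 20²≡24, 21²≡18, 22²≡14, 23²≡12 (mod 47).
The residues are {1, 2, 3, 4, 6, 7, 8, 9, 12, 14, 16, 17, 18, 21, 24, 25, 27, 28, 32, 34, 36, 37, 42}; the non-residues are the remaining 23 nonzero classes.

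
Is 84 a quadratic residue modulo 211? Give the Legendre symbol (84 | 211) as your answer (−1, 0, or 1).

Pull out 2^2: since 211 ≡ 3 (mod 8), (2/211) = -1, so (2/211)^2 = +1.
Reciprocity: 21 ≡ 1 and 211 ≡ 3 (mod 4), so (21/211) = +(211/21).
Reduce top mod 21: now compute (1/21).
Reached (1/21) = 1. Collecting the sign flips along the way, the symbol is +1.

1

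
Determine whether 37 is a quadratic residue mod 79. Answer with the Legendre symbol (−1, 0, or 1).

-1

Reciprocity: 37 ≡ 1 and 79 ≡ 3 (mod 4), so (37/79) = +(79/37).
Reduce top mod 37: now compute (5/37).
Reciprocity: 5 ≡ 1 and 37 ≡ 1 (mod 4), so (5/37) = +(37/5).
Reduce top mod 5: now compute (2/5).
Pull out 2: since 5 ≡ 5 (mod 8), (2/5) = -1.
Reached (1/5) = 1. Collecting the sign flips along the way, the symbol is -1.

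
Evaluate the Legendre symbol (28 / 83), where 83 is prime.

1

Pull out 2^2: since 83 ≡ 3 (mod 8), (2/83) = -1, so (2/83)^2 = +1.
Reciprocity: 7 ≡ 3 and 83 ≡ 3 (mod 4), so (7/83) = −(83/7).
Reduce top mod 7: now compute (6/7).
Pull out 2: since 7 ≡ 7 (mod 8), (2/7) = +1.
Reciprocity: 3 ≡ 3 and 7 ≡ 3 (mod 4), so (3/7) = −(7/3).
Reduce top mod 3: now compute (1/3).
Reached (1/3) = 1. Collecting the sign flips along the way, the symbol is +1.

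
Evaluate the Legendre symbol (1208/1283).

-1

Pull out 2^3: since 1283 ≡ 3 (mod 8), (2/1283) = -1, so (2/1283)^3 = -1.
Reciprocity: 151 ≡ 3 and 1283 ≡ 3 (mod 4), so (151/1283) = −(1283/151).
Reduce top mod 151: now compute (75/151).
Reciprocity: 75 ≡ 3 and 151 ≡ 3 (mod 4), so (75/151) = −(151/75).
Reduce top mod 75: now compute (1/75).
Reached (1/75) = 1. Collecting the sign flips along the way, the symbol is -1.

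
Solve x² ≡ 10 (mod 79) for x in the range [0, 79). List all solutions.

Since 79 ≡ 3 (mod 4), a square root of 10 is 10^((79+1)/4) = 10^20 mod 79.
Repeated squaring: 10^2≡21, 10^4≡46, 10^8≡62, 10^16≡52 (mod 79).
10^20 = 10^(16+4) ≡ 22 (mod 79).
Check: 22² = 484 ≡ 10 (mod 79). The two roots are 22 and 57.

22, 57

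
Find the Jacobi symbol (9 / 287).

1

Reciprocity: 9 ≡ 1 and 287 ≡ 3 (mod 4), so (9/287) = +(287/9).
Reduce top mod 9: now compute (8/9).
Pull out 2^3: since 9 ≡ 1 (mod 8), (2/9) = +1, so (2/9)^3 = +1.
Reached (1/9) = 1. Collecting the sign flips along the way, the symbol is +1.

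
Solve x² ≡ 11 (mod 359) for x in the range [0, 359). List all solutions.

Since 359 ≡ 3 (mod 4), a square root of 11 is 11^((359+1)/4) = 11^90 mod 359.
Repeated squaring: 11^2≡121, 11^4≡281, 11^8≡340, 11^16≡2, 11^32≡4, 11^64≡16 (mod 359).
11^90 = 11^(64+16+8+2) ≡ 27 (mod 359).
Check: 27² = 729 ≡ 11 (mod 359). The two roots are 27 and 332.

27, 332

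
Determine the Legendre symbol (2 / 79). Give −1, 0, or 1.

1

Pull out 2: since 79 ≡ 7 (mod 8), (2/79) = +1.
Reached (1/79) = 1. Collecting the sign flips along the way, the symbol is +1.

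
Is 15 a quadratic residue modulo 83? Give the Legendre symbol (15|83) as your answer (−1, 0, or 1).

-1

Euler's criterion: (15/83) ≡ 15^41 (mod 83).
15^2 ≡ 59 (mod 83)
15^4 ≡ 78 (mod 83)
15^8 ≡ 25 (mod 83)
15^16 ≡ 44 (mod 83)
15^32 ≡ 27 (mod 83)
15^41 = 15^(32+8+1) ≡ 82 (mod 83).
Result is 82 ≡ −1, so (15/83) = −1.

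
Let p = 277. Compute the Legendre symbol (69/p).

Euler's criterion: (69/277) ≡ 69^138 (mod 277).
69^2 ≡ 52 (mod 277)
69^4 ≡ 211 (mod 277)
69^8 ≡ 201 (mod 277)
69^16 ≡ 236 (mod 277)
69^32 ≡ 19 (mod 277)
69^64 ≡ 84 (mod 277)
69^128 ≡ 131 (mod 277)
69^138 = 69^(128+8+2) ≡ 1 (mod 277).
Result is 1, so (69/277) = 1.

1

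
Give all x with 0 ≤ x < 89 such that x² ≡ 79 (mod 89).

89 ≡ 1 (mod 4), so we find a root by search.
Trying successive values, 41² = 1681 ≡ 79 (mod 89). The other root is 89 − 41 = 48.

41, 48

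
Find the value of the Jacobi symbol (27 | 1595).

Reciprocity: 27 ≡ 3 and 1595 ≡ 3 (mod 4), so (27/1595) = −(1595/27).
Reduce top mod 27: now compute (2/27).
Pull out 2: since 27 ≡ 3 (mod 8), (2/27) = -1.
Reached (1/27) = 1. Collecting the sign flips along the way, the symbol is +1.

1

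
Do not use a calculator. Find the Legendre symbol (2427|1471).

First reduce: 2427 ≡ 956 (mod 1471).
Pull out 2^2: since 1471 ≡ 7 (mod 8), (2/1471) = +1, so (2/1471)^2 = +1.
Reciprocity: 239 ≡ 3 and 1471 ≡ 3 (mod 4), so (239/1471) = −(1471/239).
Reduce top mod 239: now compute (37/239).
Reciprocity: 37 ≡ 1 and 239 ≡ 3 (mod 4), so (37/239) = +(239/37).
Reduce top mod 37: now compute (17/37).
Reciprocity: 17 ≡ 1 and 37 ≡ 1 (mod 4), so (17/37) = +(37/17).
Reduce top mod 17: now compute (3/17).
Reciprocity: 3 ≡ 3 and 17 ≡ 1 (mod 4), so (3/17) = +(17/3).
Reduce top mod 3: now compute (2/3).
Pull out 2: since 3 ≡ 3 (mod 8), (2/3) = -1.
Reached (1/3) = 1. Collecting the sign flips along the way, the symbol is +1.

1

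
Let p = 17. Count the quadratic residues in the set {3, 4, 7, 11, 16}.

(3/17) = -1 → non-residue.
(4/17) = +1 → QR.
(7/17) = -1 → non-residue.
(11/17) = -1 → non-residue.
(16/17) = +1 → QR.
Total quadratic residues among the 5: 2.

2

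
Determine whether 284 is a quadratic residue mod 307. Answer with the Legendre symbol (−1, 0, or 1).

1

Pull out 2^2: since 307 ≡ 3 (mod 8), (2/307) = -1, so (2/307)^2 = +1.
Reciprocity: 71 ≡ 3 and 307 ≡ 3 (mod 4), so (71/307) = −(307/71).
Reduce top mod 71: now compute (23/71).
Reciprocity: 23 ≡ 3 and 71 ≡ 3 (mod 4), so (23/71) = −(71/23).
Reduce top mod 23: now compute (2/23).
Pull out 2: since 23 ≡ 7 (mod 8), (2/23) = +1.
Reached (1/23) = 1. Collecting the sign flips along the way, the symbol is +1.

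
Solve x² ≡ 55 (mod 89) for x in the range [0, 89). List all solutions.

12, 77

89 ≡ 1 (mod 4), so we find a root by search.
Trying successive values, 12² = 144 ≡ 55 (mod 89). The other root is 89 − 12 = 77.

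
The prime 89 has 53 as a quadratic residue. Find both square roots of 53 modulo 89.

26, 63

89 ≡ 1 (mod 4), so we find a root by search.
Trying successive values, 26² = 676 ≡ 53 (mod 89). The other root is 89 − 26 = 63.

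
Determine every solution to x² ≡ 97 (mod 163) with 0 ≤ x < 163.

74, 89

Since 163 ≡ 3 (mod 4), a square root of 97 is 97^((163+1)/4) = 97^41 mod 163.
Repeated squaring: 97^2≡118, 97^4≡69, 97^8≡34, 97^16≡15, 97^32≡62 (mod 163).
97^41 = 97^(32+8+1) ≡ 74 (mod 163).
Check: 74² = 5476 ≡ 97 (mod 163). The two roots are 74 and 89.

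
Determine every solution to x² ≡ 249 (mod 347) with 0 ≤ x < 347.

55, 292

Since 347 ≡ 3 (mod 4), a square root of 249 is 249^((347+1)/4) = 249^87 mod 347.
Repeated squaring: 249^2≡235, 249^4≡52, 249^8≡275, 249^16≡326, 249^32≡94, 249^64≡161 (mod 347).
249^87 = 249^(64+16+4+2+1) ≡ 292 (mod 347).
Check: 292² = 85264 ≡ 249 (mod 347). The two roots are 55 and 292.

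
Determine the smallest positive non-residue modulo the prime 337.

5

(2/337) = +1, so 2 is a residue.
(3/337) = +1, so 3 is a residue.
(4/337) = +1, so 4 is a residue.
(5/337) = −1, so 5 is the smallest positive non-residue mod 337.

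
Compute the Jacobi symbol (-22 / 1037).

First reduce: -22 ≡ 1015 (mod 1037).
Reciprocity: 1015 ≡ 3 and 1037 ≡ 1 (mod 4), so (1015/1037) = +(1037/1015).
Reduce top mod 1015: now compute (22/1015).
Pull out 2: since 1015 ≡ 7 (mod 8), (2/1015) = +1.
Reciprocity: 11 ≡ 3 and 1015 ≡ 3 (mod 4), so (11/1015) = −(1015/11).
Reduce top mod 11: now compute (3/11).
Reciprocity: 3 ≡ 3 and 11 ≡ 3 (mod 4), so (3/11) = −(11/3).
Reduce top mod 3: now compute (2/3).
Pull out 2: since 3 ≡ 3 (mod 8), (2/3) = -1.
Reached (1/3) = 1. Collecting the sign flips along the way, the symbol is -1.

-1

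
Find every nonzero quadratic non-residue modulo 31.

3 6 11 12 13 15 17 21 22 23 24 26 27 29 30

Square k = 1,…,15 (k and 31−k give the same square):
1²=1, 2²=4, 3²=9, 4²=16, 5²=25, 6²≡5, 7²≡18, 8²≡2, 9²≡19, 10²≡7, 11²≡28, 12²≡20, 13²≡14, 14²≡10, 15²≡8 (mod 31).
The residues are {1, 2, 4, 5, 7, 8, 9, 10, 14, 16, 18, 19, 20, 25, 28}; the non-residues are the remaining 15 nonzero classes.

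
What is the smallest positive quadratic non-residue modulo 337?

5

(2/337) = +1, so 2 is a residue.
(3/337) = +1, so 3 is a residue.
(4/337) = +1, so 4 is a residue.
(5/337) = −1, so 5 is the smallest positive non-residue mod 337.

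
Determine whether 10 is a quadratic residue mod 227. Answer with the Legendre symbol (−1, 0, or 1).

1

Euler's criterion: (10/227) ≡ 10^113 (mod 227).
10^2 ≡ 100 (mod 227)
10^4 ≡ 12 (mod 227)
10^8 ≡ 144 (mod 227)
10^16 ≡ 79 (mod 227)
10^32 ≡ 112 (mod 227)
10^64 ≡ 59 (mod 227)
10^113 = 10^(64+32+16+1) ≡ 1 (mod 227).
Result is 1, so (10/227) = 1.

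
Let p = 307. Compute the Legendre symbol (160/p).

Pull out 2^5: since 307 ≡ 3 (mod 8), (2/307) = -1, so (2/307)^5 = -1.
Reciprocity: 5 ≡ 1 and 307 ≡ 3 (mod 4), so (5/307) = +(307/5).
Reduce top mod 5: now compute (2/5).
Pull out 2: since 5 ≡ 5 (mod 8), (2/5) = -1.
Reached (1/5) = 1. Collecting the sign flips along the way, the symbol is +1.

1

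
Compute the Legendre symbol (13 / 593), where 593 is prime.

Euler's criterion: (13/593) ≡ 13^296 (mod 593).
13^2 ≡ 169 (mod 593)
13^4 ≡ 97 (mod 593)
13^8 ≡ 514 (mod 593)
13^16 ≡ 311 (mod 593)
13^32 ≡ 62 (mod 593)
13^64 ≡ 286 (mod 593)
13^128 ≡ 555 (mod 593)
13^256 ≡ 258 (mod 593)
13^296 = 13^(256+32+8) ≡ 592 (mod 593).
Result is 592 ≡ −1, so (13/593) = −1.

-1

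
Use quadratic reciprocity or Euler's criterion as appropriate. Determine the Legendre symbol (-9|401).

1

First reduce: -9 ≡ 392 (mod 401).
Pull out 2^3: since 401 ≡ 1 (mod 8), (2/401) = +1, so (2/401)^3 = +1.
Reciprocity: 49 ≡ 1 and 401 ≡ 1 (mod 4), so (49/401) = +(401/49).
Reduce top mod 49: now compute (9/49).
Reciprocity: 9 ≡ 1 and 49 ≡ 1 (mod 4), so (9/49) = +(49/9).
Reduce top mod 9: now compute (4/9).
Pull out 2^2: since 9 ≡ 1 (mod 8), (2/9) = +1, so (2/9)^2 = +1.
Reached (1/9) = 1. Collecting the sign flips along the way, the symbol is +1.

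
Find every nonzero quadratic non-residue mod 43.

2 3 5 7 8 12 18 19 20 22 26 27 28 29 30 32 33 34 37 39 42

Square k = 1,…,21 (k and 43−k give the same square):
1²=1, 2²=4, 3²=9, 4²=16, 5²=25, 6²=36, 7²≡6, 8²≡21, 9²≡38, 10²≡14, 11²≡35, 12²≡15, 13²≡40, 14²≡24, 15²≡10, 16²≡41, 17²≡31, 18²≡23, 19²≡17, 20²≡13, 21²≡11 (mod 43).
The residues are {1, 4, 6, 9, 10, 11, 13, 14, 15, 16, 17, 21, 23, 24, 25, 31, 35, 36, 38, 40, 41}; the non-residues are the remaining 21 nonzero classes.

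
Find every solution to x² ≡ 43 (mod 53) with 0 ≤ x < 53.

19, 34

53 ≡ 1 (mod 4), so we find a root by search.
Trying successive values, 19² = 361 ≡ 43 (mod 53). The other root is 53 − 19 = 34.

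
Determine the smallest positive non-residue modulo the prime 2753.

3

(2/2753) = +1, so 2 is a residue.
(3/2753) = −1, so 3 is the smallest positive non-residue mod 2753.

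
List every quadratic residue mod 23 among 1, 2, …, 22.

Square k = 1,…,11 (k and 23−k give the same square):
1²=1, 2²=4, 3²=9, 4²=16, 5²≡2, 6²≡13, 7²≡3, 8²≡18, 9²≡12, 10²≡8, 11²≡6 (mod 23).
So the quadratic residues mod 23 are {1, 2, 3, 4, 6, 8, 9, 12, 13, 16, 18}.

1 2 3 4 6 8 9 12 13 16 18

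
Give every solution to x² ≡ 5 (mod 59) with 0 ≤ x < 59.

8, 51

Since 59 ≡ 3 (mod 4), a square root of 5 is 5^((59+1)/4) = 5^15 mod 59.
Repeated squaring: 5^2≡25, 5^4≡35, 5^8≡45 (mod 59).
5^15 = 5^(8+4+2+1) ≡ 51 (mod 59).
Check: 51² = 2601 ≡ 5 (mod 59). The two roots are 8 and 51.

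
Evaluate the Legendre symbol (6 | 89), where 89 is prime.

Pull out 2: since 89 ≡ 1 (mod 8), (2/89) = +1.
Reciprocity: 3 ≡ 3 and 89 ≡ 1 (mod 4), so (3/89) = +(89/3).
Reduce top mod 3: now compute (2/3).
Pull out 2: since 3 ≡ 3 (mod 8), (2/3) = -1.
Reached (1/3) = 1. Collecting the sign flips along the way, the symbol is -1.

-1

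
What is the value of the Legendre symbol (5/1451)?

1

Reciprocity: 5 ≡ 1 and 1451 ≡ 3 (mod 4), so (5/1451) = +(1451/5).
Reduce top mod 5: now compute (1/5).
Reached (1/5) = 1. Collecting the sign flips along the way, the symbol is +1.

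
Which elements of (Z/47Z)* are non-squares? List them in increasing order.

5, 10, 11, 13, 15, 19, 20, 22, 23, 26, 29, 30, 31, 33, 35, 38, 39, 40, 41, 43, 44, 45, 46

Square k = 1,…,23 (k and 47−k give the same square):
1²=1, 2²=4, 3²=9, 4²=16, 5²=25, 6²=36, 7²≡2, 8²≡17, 9²≡34, 10²≡6, 11²≡27, 12²≡3, 13²≡28, 14²≡8, 15²≡37, 16²≡21, 17²≡7, 18²≡42, 19²≡32, 20²≡24, 21²≡18, 22²≡14, 23²≡12 (mod 47).
The residues are {1, 2, 3, 4, 6, 7, 8, 9, 12, 14, 16, 17, 18, 21, 24, 25, 27, 28, 32, 34, 36, 37, 42}; the non-residues are the remaining 23 nonzero classes.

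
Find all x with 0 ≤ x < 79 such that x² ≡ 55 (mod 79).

23, 56

Since 79 ≡ 3 (mod 4), a square root of 55 is 55^((79+1)/4) = 55^20 mod 79.
Repeated squaring: 55^2≡23, 55^4≡55, 55^8≡23, 55^16≡55 (mod 79).
55^20 = 55^(16+4) ≡ 23 (mod 79).
Check: 23² = 529 ≡ 55 (mod 79). The two roots are 23 and 56.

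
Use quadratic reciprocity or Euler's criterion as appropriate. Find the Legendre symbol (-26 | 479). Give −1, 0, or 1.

First reduce: -26 ≡ 453 (mod 479).
Reciprocity: 453 ≡ 1 and 479 ≡ 3 (mod 4), so (453/479) = +(479/453).
Reduce top mod 453: now compute (26/453).
Pull out 2: since 453 ≡ 5 (mod 8), (2/453) = -1.
Reciprocity: 13 ≡ 1 and 453 ≡ 1 (mod 4), so (13/453) = +(453/13).
Reduce top mod 13: now compute (11/13).
Reciprocity: 11 ≡ 3 and 13 ≡ 1 (mod 4), so (11/13) = +(13/11).
Reduce top mod 11: now compute (2/11).
Pull out 2: since 11 ≡ 3 (mod 8), (2/11) = -1.
Reached (1/11) = 1. Collecting the sign flips along the way, the symbol is +1.

1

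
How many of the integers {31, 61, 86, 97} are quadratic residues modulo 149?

(31/149) = +1 → QR.
(61/149) = +1 → QR.
(86/149) = +1 → QR.
(97/149) = -1 → non-residue.
Total quadratic residues among the 4: 3.

3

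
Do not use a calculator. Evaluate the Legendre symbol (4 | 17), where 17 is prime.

1

Pull out 2^2: since 17 ≡ 1 (mod 8), (2/17) = +1, so (2/17)^2 = +1.
Reached (1/17) = 1. Collecting the sign flips along the way, the symbol is +1.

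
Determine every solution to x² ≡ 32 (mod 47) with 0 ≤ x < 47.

19, 28

Since 47 ≡ 3 (mod 4), a square root of 32 is 32^((47+1)/4) = 32^12 mod 47.
Repeated squaring: 32^2≡37, 32^4≡6, 32^8≡36 (mod 47).
32^12 = 32^(8+4) ≡ 28 (mod 47).
Check: 28² = 784 ≡ 32 (mod 47). The two roots are 19 and 28.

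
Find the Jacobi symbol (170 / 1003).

0

Pull out 2: since 1003 ≡ 3 (mod 8), (2/1003) = -1.
Reciprocity: 85 ≡ 1 and 1003 ≡ 3 (mod 4), so (85/1003) = +(1003/85).
Reduce top mod 85: now compute (68/85).
Pull out 2^2: since 85 ≡ 5 (mod 8), (2/85) = -1, so (2/85)^2 = +1.
Reciprocity: 17 ≡ 1 and 85 ≡ 1 (mod 4), so (17/85) = +(85/17).
Reduce top mod 17: now compute (0/17).
Top reduces to 0: gcd > 1, so the symbol is 0.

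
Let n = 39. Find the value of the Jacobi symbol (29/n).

Reciprocity: 29 ≡ 1 and 39 ≡ 3 (mod 4), so (29/39) = +(39/29).
Reduce top mod 29: now compute (10/29).
Pull out 2: since 29 ≡ 5 (mod 8), (2/29) = -1.
Reciprocity: 5 ≡ 1 and 29 ≡ 1 (mod 4), so (5/29) = +(29/5).
Reduce top mod 5: now compute (4/5).
Pull out 2^2: since 5 ≡ 5 (mod 8), (2/5) = -1, so (2/5)^2 = +1.
Reached (1/5) = 1. Collecting the sign flips along the way, the symbol is -1.

-1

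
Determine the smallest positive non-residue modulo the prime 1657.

5

(2/1657) = +1, so 2 is a residue.
(3/1657) = +1, so 3 is a residue.
(4/1657) = +1, so 4 is a residue.
(5/1657) = −1, so 5 is the smallest positive non-residue mod 1657.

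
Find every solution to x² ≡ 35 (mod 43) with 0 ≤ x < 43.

11, 32

Since 43 ≡ 3 (mod 4), a square root of 35 is 35^((43+1)/4) = 35^11 mod 43.
Repeated squaring: 35^2≡21, 35^4≡11, 35^8≡35 (mod 43).
35^11 = 35^(8+2+1) ≡ 11 (mod 43).
Check: 11² = 121 ≡ 35 (mod 43). The two roots are 11 and 32.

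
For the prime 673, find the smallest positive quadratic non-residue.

5

(2/673) = +1, so 2 is a residue.
(3/673) = +1, so 3 is a residue.
(4/673) = +1, so 4 is a residue.
(5/673) = −1, so 5 is the smallest positive non-residue mod 673.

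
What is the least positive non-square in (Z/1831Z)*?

(2/1831) = +1, so 2 is a residue.
(3/1831) = −1, so 3 is the smallest positive non-residue mod 1831.

3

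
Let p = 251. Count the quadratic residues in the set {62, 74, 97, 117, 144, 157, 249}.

(62/251) = -1 → non-residue.
(74/251) = +1 → QR.
(97/251) = -1 → non-residue.
(117/251) = +1 → QR.
(144/251) = +1 → QR.
(157/251) = -1 → non-residue.
(249/251) = +1 → QR.
Total quadratic residues among the 7: 4.

4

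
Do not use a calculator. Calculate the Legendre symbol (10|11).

-1

Pull out 2: since 11 ≡ 3 (mod 8), (2/11) = -1.
Reciprocity: 5 ≡ 1 and 11 ≡ 3 (mod 4), so (5/11) = +(11/5).
Reduce top mod 5: now compute (1/5).
Reached (1/5) = 1. Collecting the sign flips along the way, the symbol is -1.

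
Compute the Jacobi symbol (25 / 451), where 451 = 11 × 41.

Reciprocity: 25 ≡ 1 and 451 ≡ 3 (mod 4), so (25/451) = +(451/25).
Reduce top mod 25: now compute (1/25).
Reached (1/25) = 1. Collecting the sign flips along the way, the symbol is +1.

1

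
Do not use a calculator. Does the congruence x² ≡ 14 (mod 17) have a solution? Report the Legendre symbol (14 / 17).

Pull out 2: since 17 ≡ 1 (mod 8), (2/17) = +1.
Reciprocity: 7 ≡ 3 and 17 ≡ 1 (mod 4), so (7/17) = +(17/7).
Reduce top mod 7: now compute (3/7).
Reciprocity: 3 ≡ 3 and 7 ≡ 3 (mod 4), so (3/7) = −(7/3).
Reduce top mod 3: now compute (1/3).
Reached (1/3) = 1. Collecting the sign flips along the way, the symbol is -1.

-1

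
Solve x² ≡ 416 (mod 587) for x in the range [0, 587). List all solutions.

Since 587 ≡ 3 (mod 4), a square root of 416 is 416^((587+1)/4) = 416^147 mod 587.
Repeated squaring: 416^2≡478, 416^4≡141, 416^8≡510, 416^16≡59, 416^32≡546, 416^64≡507, 416^128≡530 (mod 587).
416^147 = 416^(128+16+2+1) ≡ 425 (mod 587).
Check: 425² = 180625 ≡ 416 (mod 587). The two roots are 162 and 425.

162, 425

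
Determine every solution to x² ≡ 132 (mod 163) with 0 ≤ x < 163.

Since 163 ≡ 3 (mod 4), a square root of 132 is 132^((163+1)/4) = 132^41 mod 163.
Repeated squaring: 132^2≡146, 132^4≡126, 132^8≡65, 132^16≡150, 132^32≡6 (mod 163).
132^41 = 132^(32+8+1) ≡ 135 (mod 163).
Check: 135² = 18225 ≡ 132 (mod 163). The two roots are 28 and 135.

28, 135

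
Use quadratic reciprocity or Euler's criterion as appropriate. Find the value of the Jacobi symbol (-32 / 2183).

-1

First reduce: -32 ≡ 2151 (mod 2183).
Reciprocity: 2151 ≡ 3 and 2183 ≡ 3 (mod 4), so (2151/2183) = −(2183/2151).
Reduce top mod 2151: now compute (32/2151).
Pull out 2^5: since 2151 ≡ 7 (mod 8), (2/2151) = +1, so (2/2151)^5 = +1.
Reached (1/2151) = 1. Collecting the sign flips along the way, the symbol is -1.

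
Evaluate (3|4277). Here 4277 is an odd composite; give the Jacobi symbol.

Reciprocity: 3 ≡ 3 and 4277 ≡ 1 (mod 4), so (3/4277) = +(4277/3).
Reduce top mod 3: now compute (2/3).
Pull out 2: since 3 ≡ 3 (mod 8), (2/3) = -1.
Reached (1/3) = 1. Collecting the sign flips along the way, the symbol is -1.

-1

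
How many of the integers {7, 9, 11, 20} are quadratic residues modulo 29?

3

(7/29) = +1 → QR.
(9/29) = +1 → QR.
(11/29) = -1 → non-residue.
(20/29) = +1 → QR.
Total quadratic residues among the 4: 3.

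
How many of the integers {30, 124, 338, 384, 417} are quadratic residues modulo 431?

4

(30/431) = +1 → QR.
(124/431) = -1 → non-residue.
(338/431) = +1 → QR.
(384/431) = +1 → QR.
(417/431) = +1 → QR.
Total quadratic residues among the 5: 4.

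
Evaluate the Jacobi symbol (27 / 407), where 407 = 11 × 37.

1

Reciprocity: 27 ≡ 3 and 407 ≡ 3 (mod 4), so (27/407) = −(407/27).
Reduce top mod 27: now compute (2/27).
Pull out 2: since 27 ≡ 3 (mod 8), (2/27) = -1.
Reached (1/27) = 1. Collecting the sign flips along the way, the symbol is +1.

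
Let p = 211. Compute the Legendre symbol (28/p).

-1

Euler's criterion: (28/211) ≡ 28^105 (mod 211).
28^2 ≡ 151 (mod 211)
28^4 ≡ 13 (mod 211)
28^8 ≡ 169 (mod 211)
28^16 ≡ 76 (mod 211)
28^32 ≡ 79 (mod 211)
28^64 ≡ 122 (mod 211)
28^105 = 28^(64+32+8+1) ≡ 210 (mod 211).
Result is 210 ≡ −1, so (28/211) = −1.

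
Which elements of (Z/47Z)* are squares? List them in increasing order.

Square k = 1,…,23 (k and 47−k give the same square):
1²=1, 2²=4, 3²=9, 4²=16, 5²=25, 6²=36, 7²≡2, 8²≡17, 9²≡34, 10²≡6, 11²≡27, 12²≡3, 13²≡28, 14²≡8, 15²≡37, 16²≡21, 17²≡7, 18²≡42, 19²≡32, 20²≡24, 21²≡18, 22²≡14, 23²≡12 (mod 47).
So the quadratic residues mod 47 are {1, 2, 3, 4, 6, 7, 8, 9, 12, 14, 16, 17, 18, 21, 24, 25, 27, 28, 32, 34, 36, 37, 42}.

1 2 3 4 6 7 8 9 12 14 16 17 18 21 24 25 27 28 32 34 36 37 42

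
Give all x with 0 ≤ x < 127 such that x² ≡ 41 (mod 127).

26, 101

Since 127 ≡ 3 (mod 4), a square root of 41 is 41^((127+1)/4) = 41^32 mod 127.
Repeated squaring: 41^2≡30, 41^4≡11, 41^8≡121, 41^16≡36, 41^32≡26 (mod 127).
41^32 = 41^(32) ≡ 26 (mod 127).
Check: 26² = 676 ≡ 41 (mod 127). The two roots are 26 and 101.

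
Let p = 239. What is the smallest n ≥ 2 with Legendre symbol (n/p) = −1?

7

(2/239) = +1, so 2 is a residue.
(3/239) = +1, so 3 is a residue.
(4/239) = +1, so 4 is a residue.
(5/239) = +1, so 5 is a residue.
(6/239) = +1, so 6 is a residue.
(7/239) = −1, so 7 is the smallest positive non-residue mod 239.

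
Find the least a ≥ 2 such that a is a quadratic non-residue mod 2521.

(2/2521) = +1, so 2 is a residue.
(3/2521) = +1, so 3 is a residue.
(4/2521) = +1, so 4 is a residue.
(5/2521) = +1, so 5 is a residue.
(6/2521) = +1, so 6 is a residue.
(7/2521) = +1, so 7 is a residue.
(8/2521) = +1, so 8 is a residue.
(9/2521) = +1, so 9 is a residue.
(10/2521) = +1, so 10 is a residue.
(11/2521) = −1, so 11 is the smallest positive non-residue mod 2521.

11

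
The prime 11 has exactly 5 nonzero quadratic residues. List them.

1,3,4,5,9

Square k = 1,…,5 (k and 11−k give the same square):
1²=1, 2²=4, 3²=9, 4²≡5, 5²≡3 (mod 11).
So the quadratic residues mod 11 are {1, 3, 4, 5, 9}.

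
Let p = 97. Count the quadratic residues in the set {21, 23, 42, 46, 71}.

0

(21/97) = -1 → non-residue.
(23/97) = -1 → non-residue.
(42/97) = -1 → non-residue.
(46/97) = -1 → non-residue.
(71/97) = -1 → non-residue.
Total quadratic residues among the 5: 0.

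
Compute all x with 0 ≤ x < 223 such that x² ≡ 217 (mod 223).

Since 223 ≡ 3 (mod 4), a square root of 217 is 217^((223+1)/4) = 217^56 mod 223.
Repeated squaring: 217^2≡36, 217^4≡181, 217^8≡203, 217^16≡177, 217^32≡109 (mod 223).
217^56 = 217^(32+16+8) ≡ 153 (mod 223).
Check: 153² = 23409 ≡ 217 (mod 223). The two roots are 70 and 153.

70, 153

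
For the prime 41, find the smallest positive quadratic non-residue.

(2/41) = +1, so 2 is a residue.
(3/41) = −1, so 3 is the smallest positive non-residue mod 41.

3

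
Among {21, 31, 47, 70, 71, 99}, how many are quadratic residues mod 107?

2

(21/107) = -1 → non-residue.
(31/107) = -1 → non-residue.
(47/107) = +1 → QR.
(70/107) = -1 → non-residue.
(71/107) = -1 → non-residue.
(99/107) = +1 → QR.
Total quadratic residues among the 6: 2.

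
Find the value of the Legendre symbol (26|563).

Pull out 2: since 563 ≡ 3 (mod 8), (2/563) = -1.
Reciprocity: 13 ≡ 1 and 563 ≡ 3 (mod 4), so (13/563) = +(563/13).
Reduce top mod 13: now compute (4/13).
Pull out 2^2: since 13 ≡ 5 (mod 8), (2/13) = -1, so (2/13)^2 = +1.
Reached (1/13) = 1. Collecting the sign flips along the way, the symbol is -1.

-1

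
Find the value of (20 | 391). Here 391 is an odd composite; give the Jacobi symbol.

Pull out 2^2: since 391 ≡ 7 (mod 8), (2/391) = +1, so (2/391)^2 = +1.
Reciprocity: 5 ≡ 1 and 391 ≡ 3 (mod 4), so (5/391) = +(391/5).
Reduce top mod 5: now compute (1/5).
Reached (1/5) = 1. Collecting the sign flips along the way, the symbol is +1.

1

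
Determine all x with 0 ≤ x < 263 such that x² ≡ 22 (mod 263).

40, 223

Since 263 ≡ 3 (mod 4), a square root of 22 is 22^((263+1)/4) = 22^66 mod 263.
Repeated squaring: 22^2≡221, 22^4≡186, 22^8≡143, 22^16≡198, 22^32≡17, 22^64≡26 (mod 263).
22^66 = 22^(64+2) ≡ 223 (mod 263).
Check: 223² = 49729 ≡ 22 (mod 263). The two roots are 40 and 223.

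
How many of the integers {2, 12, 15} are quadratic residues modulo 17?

(2/17) = +1 → QR.
(12/17) = -1 → non-residue.
(15/17) = +1 → QR.
Total quadratic residues among the 3: 2.

2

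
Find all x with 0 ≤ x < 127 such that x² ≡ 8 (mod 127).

Since 127 ≡ 3 (mod 4), a square root of 8 is 8^((127+1)/4) = 8^32 mod 127.
Repeated squaring: 8^2≡64, 8^4≡32, 8^8≡8, 8^16≡64, 8^32≡32 (mod 127).
8^32 = 8^(32) ≡ 32 (mod 127).
Check: 32² = 1024 ≡ 8 (mod 127). The two roots are 32 and 95.

32, 95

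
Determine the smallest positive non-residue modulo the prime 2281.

(2/2281) = +1, so 2 is a residue.
(3/2281) = +1, so 3 is a residue.
(4/2281) = +1, so 4 is a residue.
(5/2281) = +1, so 5 is a residue.
(6/2281) = +1, so 6 is a residue.
(7/2281) = −1, so 7 is the smallest positive non-residue mod 2281.

7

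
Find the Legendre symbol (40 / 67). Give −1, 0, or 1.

Euler's criterion: (40/67) ≡ 40^33 (mod 67).
40^2 ≡ 59 (mod 67)
40^4 ≡ 64 (mod 67)
40^8 ≡ 9 (mod 67)
40^16 ≡ 14 (mod 67)
40^32 ≡ 62 (mod 67)
40^33 = 40^(32+1) ≡ 1 (mod 67).
Result is 1, so (40/67) = 1.

1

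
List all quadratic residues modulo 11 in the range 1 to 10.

Square k = 1,…,5 (k and 11−k give the same square):
1²=1, 2²=4, 3²=9, 4²≡5, 5²≡3 (mod 11).
So the quadratic residues mod 11 are {1, 3, 4, 5, 9}.

1 3 4 5 9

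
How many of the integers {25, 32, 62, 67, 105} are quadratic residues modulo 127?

3

(25/127) = +1 → QR.
(32/127) = +1 → QR.
(62/127) = +1 → QR.
(67/127) = -1 → non-residue.
(105/127) = -1 → non-residue.
Total quadratic residues among the 5: 3.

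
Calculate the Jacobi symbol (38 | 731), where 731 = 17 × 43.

1

Pull out 2: since 731 ≡ 3 (mod 8), (2/731) = -1.
Reciprocity: 19 ≡ 3 and 731 ≡ 3 (mod 4), so (19/731) = −(731/19).
Reduce top mod 19: now compute (9/19).
Reciprocity: 9 ≡ 1 and 19 ≡ 3 (mod 4), so (9/19) = +(19/9).
Reduce top mod 9: now compute (1/9).
Reached (1/9) = 1. Collecting the sign flips along the way, the symbol is +1.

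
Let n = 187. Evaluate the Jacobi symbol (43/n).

-1

Reciprocity: 43 ≡ 3 and 187 ≡ 3 (mod 4), so (43/187) = −(187/43).
Reduce top mod 43: now compute (15/43).
Reciprocity: 15 ≡ 3 and 43 ≡ 3 (mod 4), so (15/43) = −(43/15).
Reduce top mod 15: now compute (13/15).
Reciprocity: 13 ≡ 1 and 15 ≡ 3 (mod 4), so (13/15) = +(15/13).
Reduce top mod 13: now compute (2/13).
Pull out 2: since 13 ≡ 5 (mod 8), (2/13) = -1.
Reached (1/13) = 1. Collecting the sign flips along the way, the symbol is -1.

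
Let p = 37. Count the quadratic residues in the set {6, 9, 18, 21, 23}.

2

(6/37) = -1 → non-residue.
(9/37) = +1 → QR.
(18/37) = -1 → non-residue.
(21/37) = +1 → QR.
(23/37) = -1 → non-residue.
Total quadratic residues among the 5: 2.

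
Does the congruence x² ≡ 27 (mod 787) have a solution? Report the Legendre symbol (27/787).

-1

Euler's criterion: (27/787) ≡ 27^393 (mod 787).
27^2 ≡ 729 (mod 787)
27^4 ≡ 216 (mod 787)
27^8 ≡ 223 (mod 787)
27^16 ≡ 148 (mod 787)
27^32 ≡ 655 (mod 787)
27^64 ≡ 110 (mod 787)
27^128 ≡ 295 (mod 787)
27^256 ≡ 455 (mod 787)
27^393 = 27^(256+128+8+1) ≡ 786 (mod 787).
Result is 786 ≡ −1, so (27/787) = −1.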